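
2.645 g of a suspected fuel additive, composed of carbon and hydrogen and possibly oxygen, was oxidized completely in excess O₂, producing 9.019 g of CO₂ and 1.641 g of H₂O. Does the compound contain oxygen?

mol C = 9.019 g CO₂ ÷ 44.009 g/mol = 0.20494 mol
mol H = 2 × 1.641 g H₂O ÷ 18.015 g/mol = 0.18218 mol
C and H together account for 2.6451 g — essentially the entire 2.645 g sample — so the compound contains no oxygen.

no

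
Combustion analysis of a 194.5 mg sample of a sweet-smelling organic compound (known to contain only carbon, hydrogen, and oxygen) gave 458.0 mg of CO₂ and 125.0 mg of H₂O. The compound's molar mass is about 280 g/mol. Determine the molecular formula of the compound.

C15H20O5

mol C = 0.4580 g CO₂ ÷ 44.009 g/mol = 0.010407 mol
mol H = 2 × 0.1250 g H₂O ÷ 18.015 g/mol = 0.013877 mol
mass O = 0.1945 − (0.12500 + 0.013988) = 0.055514 g → mol O = 0.055514 ÷ 15.999 = 0.0034698 mol
Divide by the smallest (0.0034698 mol): C 2.999, H 3.999, O 1.000
Empirical formula: C3H4O
Empirical-formula mass = 56.06 g/mol; 280 ÷ 56.06 ≈ 5, so the molecular formula is C15H20O5.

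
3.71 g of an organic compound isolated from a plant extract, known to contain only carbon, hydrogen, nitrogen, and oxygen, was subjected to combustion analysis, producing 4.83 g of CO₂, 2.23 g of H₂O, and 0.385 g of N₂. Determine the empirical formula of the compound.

mol C = 4.83 g CO₂ ÷ 44.009 g/mol = 0.1098 mol
mol H = 2 × 2.23 g H₂O ÷ 18.015 g/mol = 0.2476 mol
mol N = 2 × 0.385 g N₂ ÷ 28.014 g/mol = 0.02749 mol
mass O = 3.71 − (1.318 + 0.2496 + 0.3850) = 1.757 g → mol O = 1.757 ÷ 15.999 = 0.1098 mol
Divide by the smallest (0.02749 mol): C 3.993, H 9.007, N 1.000, O 3.996

C4H9NO4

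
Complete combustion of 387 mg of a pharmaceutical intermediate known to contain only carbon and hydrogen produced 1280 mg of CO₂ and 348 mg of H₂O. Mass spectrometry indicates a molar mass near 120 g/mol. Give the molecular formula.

mol C = 1.28 g CO₂ ÷ 44.009 g/mol = 0.02908 mol
mol H = 2 × 0.348 g H₂O ÷ 18.015 g/mol = 0.03863 mol
Divide by the smallest (0.02908 mol): C 1.000, H 1.328
Multiplying each by 3 gives whole numbers: C 3.00, H 3.98
Empirical formula: C3H4
Empirical-formula mass = 40.06 g/mol; 120 ÷ 40.06 ≈ 3, so the molecular formula is C9H12.

C9H12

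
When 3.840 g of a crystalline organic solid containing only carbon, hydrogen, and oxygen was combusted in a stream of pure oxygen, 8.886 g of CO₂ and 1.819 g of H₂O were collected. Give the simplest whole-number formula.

C8H8O3

mol C = 8.886 g CO₂ ÷ 44.009 g/mol = 0.20191 mol
mol H = 2 × 1.819 g H₂O ÷ 18.015 g/mol = 0.20194 mol
mass O = 3.840 − (2.4252 + 0.20356) = 1.2113 g → mol O = 1.2113 ÷ 15.999 = 0.075709 mol
Divide by the smallest (0.075709 mol): C 2.667, H 2.667, O 1.000
Multiplying each by 3 gives whole numbers: C 8.00, H 8.00, O 3.00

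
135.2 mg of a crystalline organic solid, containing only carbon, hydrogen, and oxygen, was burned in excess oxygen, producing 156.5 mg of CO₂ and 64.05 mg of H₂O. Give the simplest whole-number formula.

mol C = 0.1565 g CO₂ ÷ 44.009 g/mol = 0.0035561 mol
mol H = 2 × 0.06405 g H₂O ÷ 18.015 g/mol = 0.0071107 mol
mass O = 0.1352 − (0.042712 + 0.0071676) = 0.085320 g → mol O = 0.085320 ÷ 15.999 = 0.0053328 mol
Divide by the smallest (0.0035561 mol): C 1.000, H 2.000, O 1.500
Multiplying each by 2 gives whole numbers: C 2.00, H 4.00, O 3.00

C2H4O3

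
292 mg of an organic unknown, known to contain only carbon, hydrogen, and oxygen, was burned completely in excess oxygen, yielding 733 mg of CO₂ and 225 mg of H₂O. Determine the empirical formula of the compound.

mol C = 0.733 g CO₂ ÷ 44.009 g/mol = 0.01666 mol
mol H = 2 × 0.225 g H₂O ÷ 18.015 g/mol = 0.02498 mol
mass O = 0.292 − (0.2001 + 0.02518) = 0.06677 g → mol O = 0.06677 ÷ 15.999 = 0.004173 mol
Divide by the smallest (0.004173 mol): C 3.991, H 5.985, O 1.000

C4H6O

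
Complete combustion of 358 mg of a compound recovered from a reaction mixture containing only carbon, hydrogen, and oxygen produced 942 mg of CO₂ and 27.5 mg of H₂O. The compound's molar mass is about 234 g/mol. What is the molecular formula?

C14H2O4

mol C = 0.942 g CO₂ ÷ 44.009 g/mol = 0.02140 mol
mol H = 2 × 0.0275 g H₂O ÷ 18.015 g/mol = 0.003053 mol
mass O = 0.358 − (0.2571 + 0.003077) = 0.09783 g → mol O = 0.09783 ÷ 15.999 = 0.006115 mol
Divide by the smallest (0.003053 mol): C 7.011, H 1.000, O 2.003
Empirical formula: C7HO2
Empirical-formula mass = 117.08 g/mol; 234 ÷ 117.08 ≈ 2, so the molecular formula is C14H2O4.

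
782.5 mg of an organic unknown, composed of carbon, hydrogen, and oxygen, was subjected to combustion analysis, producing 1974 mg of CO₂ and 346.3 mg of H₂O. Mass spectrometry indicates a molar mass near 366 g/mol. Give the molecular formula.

mol C = 1.974 g CO₂ ÷ 44.009 g/mol = 0.044854 mol
mol H = 2 × 0.3463 g H₂O ÷ 18.015 g/mol = 0.038446 mol
mass O = 0.7825 − (0.53875 + 0.038753) = 0.20500 g → mol O = 0.20500 ÷ 15.999 = 0.012813 mol
Divide by the smallest (0.012813 mol): C 3.501, H 3.000, O 1.000
Multiplying each by 2 gives whole numbers: C 7.00, H 6.00, O 2.00
Empirical formula: C7H6O2
Empirical-formula mass = 122.12 g/mol; 366 ÷ 122.12 ≈ 3, so the molecular formula is C21H18O6.

C21H18O6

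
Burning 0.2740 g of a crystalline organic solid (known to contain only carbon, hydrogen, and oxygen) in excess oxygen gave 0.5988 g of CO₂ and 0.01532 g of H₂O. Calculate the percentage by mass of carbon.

mol C = 0.5988 g CO₂ ÷ 44.009 g/mol = 0.013606 mol
mol H = 2 × 0.01532 g H₂O ÷ 18.015 g/mol = 0.0017008 mol
mass O = 0.2740 − (0.16343 + 0.0017144) = 0.10886 g → mol O = 0.10886 ÷ 15.999 = 0.0068042 mol
mass % C = 0.16343 g ÷ 0.2740 g × 100%

59.64%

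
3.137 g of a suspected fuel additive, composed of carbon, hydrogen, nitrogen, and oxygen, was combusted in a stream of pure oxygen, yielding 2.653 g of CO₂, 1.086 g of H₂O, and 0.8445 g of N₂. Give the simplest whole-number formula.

C2H4N2O3

mol C = 2.653 g CO₂ ÷ 44.009 g/mol = 0.060283 mol
mol H = 2 × 1.086 g H₂O ÷ 18.015 g/mol = 0.12057 mol
mol N = 2 × 0.8445 g N₂ ÷ 28.014 g/mol = 0.060291 mol
mass O = 3.137 − (0.72406 + 0.12153 + 0.84450) = 1.4469 g → mol O = 1.4469 ÷ 15.999 = 0.090437 mol
Divide by the smallest (0.060283 mol): C 1.000, H 2.000, N 1.000, O 1.500
Multiplying each by 2 gives whole numbers: C 2.00, H 4.00, N 2.00, O 3.00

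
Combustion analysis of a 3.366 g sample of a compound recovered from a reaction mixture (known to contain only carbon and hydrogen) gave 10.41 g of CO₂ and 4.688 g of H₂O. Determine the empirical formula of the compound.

C5H11

mol C = 10.41 g CO₂ ÷ 44.009 g/mol = 0.23654 mol
mol H = 2 × 4.688 g H₂O ÷ 18.015 g/mol = 0.52046 mol
Divide by the smallest (0.23654 mol): C 1.000, H 2.200
Multiplying each by 5 gives whole numbers: C 5.00, H 11.00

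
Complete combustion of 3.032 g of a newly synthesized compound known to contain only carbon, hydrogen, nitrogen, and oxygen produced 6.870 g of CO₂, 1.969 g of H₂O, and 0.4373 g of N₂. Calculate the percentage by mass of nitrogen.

mol C = 6.870 g CO₂ ÷ 44.009 g/mol = 0.15610 mol
mol H = 2 × 1.969 g H₂O ÷ 18.015 g/mol = 0.21860 mol
mol N = 2 × 0.4373 g N₂ ÷ 28.014 g/mol = 0.031220 mol
mass O = 3.032 − (1.8750 + 0.22034 + 0.43730) = 0.49939 g → mol O = 0.49939 ÷ 15.999 = 0.031214 mol
mass % N = 0.43730 g ÷ 3.032 g × 100%

14.42%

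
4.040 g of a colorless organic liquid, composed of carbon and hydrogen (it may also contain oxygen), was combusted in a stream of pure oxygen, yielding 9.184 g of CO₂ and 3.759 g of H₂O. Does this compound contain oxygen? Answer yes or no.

yes

mol C = 9.184 g CO₂ ÷ 44.009 g/mol = 0.20868 mol
mol H = 2 × 3.759 g H₂O ÷ 18.015 g/mol = 0.41732 mol
C and H account for only 2.9272 g of the 4.040 g sample; the remaining 1.1128 g must be oxygen.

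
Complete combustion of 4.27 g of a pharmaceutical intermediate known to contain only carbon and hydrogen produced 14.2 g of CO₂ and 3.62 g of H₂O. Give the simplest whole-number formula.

mol C = 14.2 g CO₂ ÷ 44.009 g/mol = 0.3227 mol
mol H = 2 × 3.62 g H₂O ÷ 18.015 g/mol = 0.4019 mol
Divide by the smallest (0.3227 mol): C 1.000, H 1.246
Multiplying each by 4 gives whole numbers: C 4.00, H 4.98

C4H5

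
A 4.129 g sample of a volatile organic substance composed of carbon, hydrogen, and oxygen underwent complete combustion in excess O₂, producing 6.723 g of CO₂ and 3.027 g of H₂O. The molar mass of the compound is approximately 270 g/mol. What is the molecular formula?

C10H22O8

mol C = 6.723 g CO₂ ÷ 44.009 g/mol = 0.15276 mol
mol H = 2 × 3.027 g H₂O ÷ 18.015 g/mol = 0.33605 mol
mass O = 4.129 − (1.8349 + 0.33874) = 1.9554 g → mol O = 1.9554 ÷ 15.999 = 0.12222 mol
Divide by the smallest (0.12222 mol): C 1.250, H 2.750, O 1.000
Multiplying each by 4 gives whole numbers: C 5.00, H 11.00, O 4.00
Empirical formula: C5H11O4
Empirical-formula mass = 135.14 g/mol; 270 ÷ 135.14 ≈ 2, so the molecular formula is C10H22O8.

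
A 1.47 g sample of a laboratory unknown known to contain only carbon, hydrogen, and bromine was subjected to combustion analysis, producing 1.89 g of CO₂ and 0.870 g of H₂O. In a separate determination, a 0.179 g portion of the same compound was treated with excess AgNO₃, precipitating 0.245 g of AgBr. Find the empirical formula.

mol C = 1.89 g CO₂ ÷ 44.009 g/mol = 0.04295 mol
mol H = 2 × 0.870 g H₂O ÷ 18.015 g/mol = 0.09659 mol
From the AgBr data: mol Br per gram of compound = (0.245 ÷ 187.772) ÷ 0.179 = 0.007289 mol/g, so in the 1.47 g combustion sample mol Br = 0.01072 mol
Divide by the smallest (0.01072 mol): C 4.008, H 9.014, Br 1.000

C4H9Br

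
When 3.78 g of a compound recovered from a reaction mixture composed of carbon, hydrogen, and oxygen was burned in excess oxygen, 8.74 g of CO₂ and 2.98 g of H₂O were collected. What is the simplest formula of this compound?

mol C = 8.74 g CO₂ ÷ 44.009 g/mol = 0.1986 mol
mol H = 2 × 2.98 g H₂O ÷ 18.015 g/mol = 0.3308 mol
mass O = 3.78 − (2.385 + 0.3335) = 1.061 g → mol O = 1.061 ÷ 15.999 = 0.06633 mol
Divide by the smallest (0.06633 mol): C 2.994, H 4.988, O 1.000

C3H5O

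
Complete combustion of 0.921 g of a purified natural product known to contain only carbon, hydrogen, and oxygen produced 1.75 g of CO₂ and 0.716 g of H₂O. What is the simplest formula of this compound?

C7H14O4

mol C = 1.75 g CO₂ ÷ 44.009 g/mol = 0.03976 mol
mol H = 2 × 0.716 g H₂O ÷ 18.015 g/mol = 0.07949 mol
mass O = 0.921 − (0.4776 + 0.08013) = 0.3633 g → mol O = 0.3633 ÷ 15.999 = 0.02271 mol
Divide by the smallest (0.02271 mol): C 1.751, H 3.501, O 1.000
Multiplying each by 4 gives whole numbers: C 7.01, H 14.00, O 4.00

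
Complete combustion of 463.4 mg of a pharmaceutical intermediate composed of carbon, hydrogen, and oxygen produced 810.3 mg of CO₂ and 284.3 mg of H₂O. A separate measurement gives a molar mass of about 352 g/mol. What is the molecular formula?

C14H24O10

mol C = 0.8103 g CO₂ ÷ 44.009 g/mol = 0.018412 mol
mol H = 2 × 0.2843 g H₂O ÷ 18.015 g/mol = 0.031563 mol
mass O = 0.4634 − (0.22115 + 0.031815) = 0.21044 g → mol O = 0.21044 ÷ 15.999 = 0.013153 mol
Divide by the smallest (0.013153 mol): C 1.400, H 2.400, O 1.000
Multiplying each by 5 gives whole numbers: C 7.00, H 12.00, O 5.00
Empirical formula: C7H12O5
Empirical-formula mass = 176.17 g/mol; 352 ÷ 176.17 ≈ 2, so the molecular formula is C14H24O10.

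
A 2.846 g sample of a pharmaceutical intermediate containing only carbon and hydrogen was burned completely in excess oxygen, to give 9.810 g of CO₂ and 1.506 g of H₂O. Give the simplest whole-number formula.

mol C = 9.810 g CO₂ ÷ 44.009 g/mol = 0.22291 mol
mol H = 2 × 1.506 g H₂O ÷ 18.015 g/mol = 0.16719 mol
Divide by the smallest (0.16719 mol): C 1.333, H 1.000
Multiplying each by 3 gives whole numbers: C 4.00, H 3.00

C4H3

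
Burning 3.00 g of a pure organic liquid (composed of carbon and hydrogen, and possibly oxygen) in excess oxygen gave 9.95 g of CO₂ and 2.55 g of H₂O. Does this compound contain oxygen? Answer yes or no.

mol C = 9.95 g CO₂ ÷ 44.009 g/mol = 0.2261 mol
mol H = 2 × 2.55 g H₂O ÷ 18.015 g/mol = 0.2831 mol
C and H together account for 3.001 g — essentially the entire 3.00 g sample — so the compound contains no oxygen.

no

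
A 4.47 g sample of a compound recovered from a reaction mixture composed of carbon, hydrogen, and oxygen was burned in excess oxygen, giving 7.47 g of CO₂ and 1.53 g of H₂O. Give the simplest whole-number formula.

mol C = 7.47 g CO₂ ÷ 44.009 g/mol = 0.1697 mol
mol H = 2 × 1.53 g H₂O ÷ 18.015 g/mol = 0.1699 mol
mass O = 4.47 − (2.039 + 0.1712) = 2.260 g → mol O = 2.260 ÷ 15.999 = 0.1413 mol
Divide by the smallest (0.1413 mol): C 1.202, H 1.202, O 1.000
Multiplying each by 5 gives whole numbers: C 6.01, H 6.01, O 5.00

C6H6O5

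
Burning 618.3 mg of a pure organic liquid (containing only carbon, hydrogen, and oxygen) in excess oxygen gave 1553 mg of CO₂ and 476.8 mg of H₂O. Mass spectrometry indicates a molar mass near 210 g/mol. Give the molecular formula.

C12H18O3

mol C = 1.553 g CO₂ ÷ 44.009 g/mol = 0.035288 mol
mol H = 2 × 0.4768 g H₂O ÷ 18.015 g/mol = 0.052934 mol
mass O = 0.6183 − (0.42385 + 0.053357) = 0.14110 g → mol O = 0.14110 ÷ 15.999 = 0.0088190 mol
Divide by the smallest (0.0088190 mol): C 4.001, H 6.002, O 1.000
Empirical formula: C4H6O
Empirical-formula mass = 70.09 g/mol; 210 ÷ 70.09 ≈ 3, so the molecular formula is C12H18O3.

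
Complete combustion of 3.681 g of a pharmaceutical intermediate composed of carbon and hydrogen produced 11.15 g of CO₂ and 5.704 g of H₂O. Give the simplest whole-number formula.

C2H5

mol C = 11.15 g CO₂ ÷ 44.009 g/mol = 0.25336 mol
mol H = 2 × 5.704 g H₂O ÷ 18.015 g/mol = 0.63325 mol
Divide by the smallest (0.25336 mol): C 1.000, H 2.499
Multiplying each by 2 gives whole numbers: C 2.00, H 5.00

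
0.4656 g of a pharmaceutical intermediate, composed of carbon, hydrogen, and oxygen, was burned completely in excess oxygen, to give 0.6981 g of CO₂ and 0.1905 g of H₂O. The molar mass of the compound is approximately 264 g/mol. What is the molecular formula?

C9H12O9

mol C = 0.6981 g CO₂ ÷ 44.009 g/mol = 0.015863 mol
mol H = 2 × 0.1905 g H₂O ÷ 18.015 g/mol = 0.021149 mol
mass O = 0.4656 − (0.19053 + 0.021318) = 0.25376 g → mol O = 0.25376 ÷ 15.999 = 0.015861 mol
Divide by the smallest (0.015861 mol): C 1.000, H 1.333, O 1.000
Multiplying each by 3 gives whole numbers: C 3.00, H 4.00, O 3.00
Empirical formula: C3H4O3
Empirical-formula mass = 88.06 g/mol; 264 ÷ 88.06 ≈ 3, so the molecular formula is C9H12O9.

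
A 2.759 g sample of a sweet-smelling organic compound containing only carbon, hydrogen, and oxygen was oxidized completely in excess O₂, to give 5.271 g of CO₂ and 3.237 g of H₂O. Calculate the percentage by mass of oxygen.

mol C = 5.271 g CO₂ ÷ 44.009 g/mol = 0.11977 mol
mol H = 2 × 3.237 g H₂O ÷ 18.015 g/mol = 0.35937 mol
mass O = 2.759 − (1.4386 + 0.36224) = 0.95819 g → mol O = 0.95819 ÷ 15.999 = 0.059891 mol
mass % O = 0.95819 g ÷ 2.759 g × 100%

34.73%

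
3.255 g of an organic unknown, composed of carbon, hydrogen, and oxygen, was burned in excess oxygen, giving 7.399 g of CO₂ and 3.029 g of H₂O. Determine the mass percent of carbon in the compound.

mol C = 7.399 g CO₂ ÷ 44.009 g/mol = 0.16812 mol
mol H = 2 × 3.029 g H₂O ÷ 18.015 g/mol = 0.33628 mol
mass O = 3.255 − (2.0193 + 0.33897) = 0.89669 g → mol O = 0.89669 ÷ 15.999 = 0.056047 mol
mass % C = 2.0193 g ÷ 3.255 g × 100%

62.04%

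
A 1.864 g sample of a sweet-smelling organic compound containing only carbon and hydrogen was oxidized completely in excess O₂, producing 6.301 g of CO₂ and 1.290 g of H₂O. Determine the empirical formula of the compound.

mol C = 6.301 g CO₂ ÷ 44.009 g/mol = 0.14318 mol
mol H = 2 × 1.290 g H₂O ÷ 18.015 g/mol = 0.14321 mol
Divide by the smallest (0.14318 mol): C 1.000, H 1.000

CH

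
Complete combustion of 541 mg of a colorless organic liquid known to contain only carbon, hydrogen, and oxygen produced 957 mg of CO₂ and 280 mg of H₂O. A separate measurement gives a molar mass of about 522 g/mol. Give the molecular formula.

C21H30O15

mol C = 0.957 g CO₂ ÷ 44.009 g/mol = 0.02175 mol
mol H = 2 × 0.280 g H₂O ÷ 18.015 g/mol = 0.03109 mol
mass O = 0.541 − (0.2612 + 0.03133) = 0.2485 g → mol O = 0.2485 ÷ 15.999 = 0.01553 mol
Divide by the smallest (0.01553 mol): C 1.400, H 2.001, O 1.000
Multiplying each by 5 gives whole numbers: C 7.00, H 10.01, O 5.00
Empirical formula: C7H10O5
Empirical-formula mass = 174.15 g/mol; 522 ÷ 174.15 ≈ 3, so the molecular formula is C21H30O15.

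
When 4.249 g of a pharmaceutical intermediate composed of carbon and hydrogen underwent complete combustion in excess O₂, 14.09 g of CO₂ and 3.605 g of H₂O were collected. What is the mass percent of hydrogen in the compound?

9.49%

mol C = 14.09 g CO₂ ÷ 44.009 g/mol = 0.32016 mol
mol H = 2 × 3.605 g H₂O ÷ 18.015 g/mol = 0.40022 mol
mass % H = 0.40342 g ÷ 4.249 g × 100%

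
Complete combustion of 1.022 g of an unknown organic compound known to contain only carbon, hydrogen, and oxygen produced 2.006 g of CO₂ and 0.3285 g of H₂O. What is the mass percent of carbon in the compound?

53.57%

mol C = 2.006 g CO₂ ÷ 44.009 g/mol = 0.045582 mol
mol H = 2 × 0.3285 g H₂O ÷ 18.015 g/mol = 0.036470 mol
mass O = 1.022 − (0.54748 + 0.036761) = 0.43776 g → mol O = 0.43776 ÷ 15.999 = 0.027362 mol
mass % C = 0.54748 g ÷ 1.022 g × 100%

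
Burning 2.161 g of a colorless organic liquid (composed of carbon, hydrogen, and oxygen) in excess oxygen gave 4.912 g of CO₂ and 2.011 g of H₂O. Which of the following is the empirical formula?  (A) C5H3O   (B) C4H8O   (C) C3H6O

(C) C3H6O

mol C = 4.912 g CO₂ ÷ 44.009 g/mol = 0.11161 mol
mol H = 2 × 2.011 g H₂O ÷ 18.015 g/mol = 0.22326 mol
mass O = 2.161 − (1.3406 + 0.22504) = 0.59537 g → mol O = 0.59537 ÷ 15.999 = 0.037213 mol
Divide by the smallest (0.037213 mol): C 2.999, H 6.000, O 1.000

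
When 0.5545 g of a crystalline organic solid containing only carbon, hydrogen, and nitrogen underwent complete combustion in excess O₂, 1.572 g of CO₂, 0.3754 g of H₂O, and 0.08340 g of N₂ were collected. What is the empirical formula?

mol C = 1.572 g CO₂ ÷ 44.009 g/mol = 0.035720 mol
mol H = 2 × 0.3754 g H₂O ÷ 18.015 g/mol = 0.041676 mol
mol N = 2 × 0.08340 g N₂ ÷ 28.014 g/mol = 0.0059542 mol
Divide by the smallest (0.0059542 mol): C 5.999, H 7.000, N 1.000

C6H7N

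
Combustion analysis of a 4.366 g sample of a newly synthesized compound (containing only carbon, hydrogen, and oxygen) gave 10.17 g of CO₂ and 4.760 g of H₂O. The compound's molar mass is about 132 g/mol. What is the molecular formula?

mol C = 10.17 g CO₂ ÷ 44.009 g/mol = 0.23109 mol
mol H = 2 × 4.760 g H₂O ÷ 18.015 g/mol = 0.52845 mol
mass O = 4.366 − (2.7756 + 0.53268) = 1.0577 g → mol O = 1.0577 ÷ 15.999 = 0.066111 mol
Divide by the smallest (0.066111 mol): C 3.495, H 7.993, O 1.000
Multiplying each by 2 gives whole numbers: C 6.99, H 15.99, O 2.00
Empirical formula: C7H16O2
Empirical-formula mass = 132.20 g/mol; 132 ÷ 132.20 ≈ 1, so the molecular formula is C7H16O2.

C7H16O2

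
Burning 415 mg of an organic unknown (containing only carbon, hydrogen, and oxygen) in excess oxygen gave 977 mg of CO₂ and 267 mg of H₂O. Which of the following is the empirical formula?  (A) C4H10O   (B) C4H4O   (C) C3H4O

mol C = 0.977 g CO₂ ÷ 44.009 g/mol = 0.02220 mol
mol H = 2 × 0.267 g H₂O ÷ 18.015 g/mol = 0.02964 mol
mass O = 0.415 − (0.2666 + 0.02988) = 0.1185 g → mol O = 0.1185 ÷ 15.999 = 0.007405 mol
Divide by the smallest (0.007405 mol): C 2.998, H 4.003, O 1.000

(C) C3H4O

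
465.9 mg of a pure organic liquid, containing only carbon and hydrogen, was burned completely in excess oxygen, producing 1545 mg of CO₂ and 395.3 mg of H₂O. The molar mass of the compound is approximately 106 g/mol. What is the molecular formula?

mol C = 1.545 g CO₂ ÷ 44.009 g/mol = 0.035106 mol
mol H = 2 × 0.3953 g H₂O ÷ 18.015 g/mol = 0.043886 mol
Divide by the smallest (0.035106 mol): C 1.000, H 1.250
Multiplying each by 4 gives whole numbers: C 4.00, H 5.00
Empirical formula: C4H5
Empirical-formula mass = 53.08 g/mol; 106 ÷ 53.08 ≈ 2, so the molecular formula is C8H10.

C8H10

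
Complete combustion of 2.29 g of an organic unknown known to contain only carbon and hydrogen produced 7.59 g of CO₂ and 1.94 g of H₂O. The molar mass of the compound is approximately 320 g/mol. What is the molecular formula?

mol C = 7.59 g CO₂ ÷ 44.009 g/mol = 0.1725 mol
mol H = 2 × 1.94 g H₂O ÷ 18.015 g/mol = 0.2154 mol
Divide by the smallest (0.1725 mol): C 1.000, H 1.249
Multiplying each by 4 gives whole numbers: C 4.00, H 5.00
Empirical formula: C4H5
Empirical-formula mass = 53.08 g/mol; 320 ÷ 53.08 ≈ 6, so the molecular formula is C24H30.

C24H30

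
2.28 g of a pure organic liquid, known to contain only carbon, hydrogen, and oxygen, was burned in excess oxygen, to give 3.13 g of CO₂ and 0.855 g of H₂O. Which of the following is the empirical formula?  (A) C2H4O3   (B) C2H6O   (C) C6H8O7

(C) C6H8O7

mol C = 3.13 g CO₂ ÷ 44.009 g/mol = 0.07112 mol
mol H = 2 × 0.855 g H₂O ÷ 18.015 g/mol = 0.09492 mol
mass O = 2.28 − (0.8542 + 0.09568) = 1.330 g → mol O = 1.330 ÷ 15.999 = 0.08313 mol
Divide by the smallest (0.07112 mol): C 1.000, H 1.335, O 1.169
Multiplying each by 6 gives whole numbers: C 6.00, H 8.01, O 7.01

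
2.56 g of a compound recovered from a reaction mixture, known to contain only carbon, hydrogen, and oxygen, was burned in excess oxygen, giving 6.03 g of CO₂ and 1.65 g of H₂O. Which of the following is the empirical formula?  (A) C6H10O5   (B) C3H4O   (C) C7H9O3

mol C = 6.03 g CO₂ ÷ 44.009 g/mol = 0.1370 mol
mol H = 2 × 1.65 g H₂O ÷ 18.015 g/mol = 0.1832 mol
mass O = 2.56 − (1.646 + 0.1846) = 0.7296 g → mol O = 0.7296 ÷ 15.999 = 0.04561 mol
Divide by the smallest (0.04561 mol): C 3.004, H 4.017, O 1.000

(B) C3H4O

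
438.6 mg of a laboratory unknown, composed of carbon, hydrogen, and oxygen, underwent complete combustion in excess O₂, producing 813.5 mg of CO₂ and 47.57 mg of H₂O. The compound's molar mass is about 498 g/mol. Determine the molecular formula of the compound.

mol C = 0.8135 g CO₂ ÷ 44.009 g/mol = 0.018485 mol
mol H = 2 × 0.04757 g H₂O ÷ 18.015 g/mol = 0.0052812 mol
mass O = 0.4386 − (0.22202 + 0.0053234) = 0.21125 g → mol O = 0.21125 ÷ 15.999 = 0.013204 mol
Divide by the smallest (0.0052812 mol): C 3.500, H 1.000, O 2.500
Multiplying each by 2 gives whole numbers: C 7.00, H 2.00, O 5.00
Empirical formula: C7H2O5
Empirical-formula mass = 166.09 g/mol; 498 ÷ 166.09 ≈ 3, so the molecular formula is C21H6O15.

C21H6O15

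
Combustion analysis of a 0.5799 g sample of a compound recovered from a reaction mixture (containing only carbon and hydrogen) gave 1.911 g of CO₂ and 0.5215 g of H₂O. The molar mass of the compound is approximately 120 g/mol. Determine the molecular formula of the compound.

mol C = 1.911 g CO₂ ÷ 44.009 g/mol = 0.043423 mol
mol H = 2 × 0.5215 g H₂O ÷ 18.015 g/mol = 0.057896 mol
Divide by the smallest (0.043423 mol): C 1.000, H 1.333
Multiplying each by 3 gives whole numbers: C 3.00, H 4.00
Empirical formula: C3H4
Empirical-formula mass = 40.06 g/mol; 120 ÷ 40.06 ≈ 3, so the molecular formula is C9H12.

C9H12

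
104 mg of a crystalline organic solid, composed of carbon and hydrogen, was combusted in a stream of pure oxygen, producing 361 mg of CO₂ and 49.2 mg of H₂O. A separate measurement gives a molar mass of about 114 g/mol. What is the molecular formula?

C9H6

mol C = 0.361 g CO₂ ÷ 44.009 g/mol = 0.008203 mol
mol H = 2 × 0.0492 g H₂O ÷ 18.015 g/mol = 0.005462 mol
Divide by the smallest (0.005462 mol): C 1.502, H 1.000
Multiplying each by 2 gives whole numbers: C 3.00, H 2.00
Empirical formula: C3H2
Empirical-formula mass = 38.05 g/mol; 114 ÷ 38.05 ≈ 3, so the molecular formula is C9H6.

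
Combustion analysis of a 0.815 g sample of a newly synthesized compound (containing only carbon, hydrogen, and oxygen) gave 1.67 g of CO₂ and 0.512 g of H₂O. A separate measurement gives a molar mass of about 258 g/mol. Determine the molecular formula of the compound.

mol C = 1.67 g CO₂ ÷ 44.009 g/mol = 0.03795 mol
mol H = 2 × 0.512 g H₂O ÷ 18.015 g/mol = 0.05684 mol
mass O = 0.815 − (0.4558 + 0.05730) = 0.3019 g → mol O = 0.3019 ÷ 15.999 = 0.01887 mol
Divide by the smallest (0.01887 mol): C 2.011, H 3.012, O 1.000
Empirical formula: C2H3O
Empirical-formula mass = 43.05 g/mol; 258 ÷ 43.05 ≈ 6, so the molecular formula is C12H18O6.

C12H18O6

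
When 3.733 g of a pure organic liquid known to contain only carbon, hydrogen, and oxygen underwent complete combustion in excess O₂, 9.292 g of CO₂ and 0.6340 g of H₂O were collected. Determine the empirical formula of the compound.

mol C = 9.292 g CO₂ ÷ 44.009 g/mol = 0.21114 mol
mol H = 2 × 0.6340 g H₂O ÷ 18.015 g/mol = 0.070386 mol
mass O = 3.733 − (2.5360 + 0.070949) = 1.1261 g → mol O = 1.1261 ÷ 15.999 = 0.070383 mol
Divide by the smallest (0.070383 mol): C 3.000, H 1.000, O 1.000

C3HO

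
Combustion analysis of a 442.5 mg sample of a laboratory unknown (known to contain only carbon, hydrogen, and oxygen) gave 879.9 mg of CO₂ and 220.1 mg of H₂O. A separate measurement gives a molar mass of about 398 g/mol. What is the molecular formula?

mol C = 0.8799 g CO₂ ÷ 44.009 g/mol = 0.019994 mol
mol H = 2 × 0.2201 g H₂O ÷ 18.015 g/mol = 0.024435 mol
mass O = 0.4425 − (0.24014 + 0.024631) = 0.17773 g → mol O = 0.17773 ÷ 15.999 = 0.011109 mol
Divide by the smallest (0.011109 mol): C 1.800, H 2.200, O 1.000
Multiplying each by 5 gives whole numbers: C 9.00, H 11.00, O 5.00
Empirical formula: C9H11O5
Empirical-formula mass = 199.18 g/mol; 398 ÷ 199.18 ≈ 2, so the molecular formula is C18H22O10.

C18H22O10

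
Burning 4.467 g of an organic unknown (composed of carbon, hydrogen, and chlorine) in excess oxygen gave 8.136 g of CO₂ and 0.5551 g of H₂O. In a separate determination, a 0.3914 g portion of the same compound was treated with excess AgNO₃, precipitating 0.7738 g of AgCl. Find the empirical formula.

mol C = 8.136 g CO₂ ÷ 44.009 g/mol = 0.18487 mol
mol H = 2 × 0.5551 g H₂O ÷ 18.015 g/mol = 0.061626 mol
From the AgCl data: mol Cl per gram of compound = (0.7738 ÷ 143.318) ÷ 0.3914 = 0.013795 mol/g, so in the 4.467 g combustion sample mol Cl = 0.061620 mol
Divide by the smallest (0.061620 mol): C 3.000, H 1.000, Cl 1.000

C3HCl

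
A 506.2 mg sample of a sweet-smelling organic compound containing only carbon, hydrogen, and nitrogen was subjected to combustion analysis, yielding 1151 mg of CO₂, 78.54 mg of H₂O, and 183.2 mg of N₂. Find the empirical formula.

C6H2N3

mol C = 1.151 g CO₂ ÷ 44.009 g/mol = 0.026154 mol
mol H = 2 × 0.07854 g H₂O ÷ 18.015 g/mol = 0.0087194 mol
mol N = 2 × 0.1832 g N₂ ÷ 28.014 g/mol = 0.013079 mol
Divide by the smallest (0.0087194 mol): C 2.999, H 1.000, N 1.500
Multiplying each by 2 gives whole numbers: C 6.00, H 2.00, N 3.00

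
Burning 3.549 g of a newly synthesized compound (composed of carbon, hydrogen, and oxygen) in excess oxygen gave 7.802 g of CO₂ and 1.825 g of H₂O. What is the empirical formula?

C7H8O3

mol C = 7.802 g CO₂ ÷ 44.009 g/mol = 0.17728 mol
mol H = 2 × 1.825 g H₂O ÷ 18.015 g/mol = 0.20261 mol
mass O = 3.549 − (2.1293 + 0.20423) = 1.2154 g → mol O = 1.2154 ÷ 15.999 = 0.075970 mol
Divide by the smallest (0.075970 mol): C 2.334, H 2.667, O 1.000
Multiplying each by 3 gives whole numbers: C 7.00, H 8.00, O 3.00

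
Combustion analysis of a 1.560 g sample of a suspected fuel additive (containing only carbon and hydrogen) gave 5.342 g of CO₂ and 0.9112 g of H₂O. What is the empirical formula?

mol C = 5.342 g CO₂ ÷ 44.009 g/mol = 0.12138 mol
mol H = 2 × 0.9112 g H₂O ÷ 18.015 g/mol = 0.10116 mol
Divide by the smallest (0.10116 mol): C 1.200, H 1.000
Multiplying each by 5 gives whole numbers: C 6.00, H 5.00

C6H5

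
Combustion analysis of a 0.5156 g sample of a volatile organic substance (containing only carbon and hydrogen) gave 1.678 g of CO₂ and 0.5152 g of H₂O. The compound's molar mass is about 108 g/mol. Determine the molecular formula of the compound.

C8H12

mol C = 1.678 g CO₂ ÷ 44.009 g/mol = 0.038129 mol
mol H = 2 × 0.5152 g H₂O ÷ 18.015 g/mol = 0.057197 mol
Divide by the smallest (0.038129 mol): C 1.000, H 1.500
Multiplying each by 2 gives whole numbers: C 2.00, H 3.00
Empirical formula: C2H3
Empirical-formula mass = 27.05 g/mol; 108 ÷ 27.05 ≈ 4, so the molecular formula is C8H12.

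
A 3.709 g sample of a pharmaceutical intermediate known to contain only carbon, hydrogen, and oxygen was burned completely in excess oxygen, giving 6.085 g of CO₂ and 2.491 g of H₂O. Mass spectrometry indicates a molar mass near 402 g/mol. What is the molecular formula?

C15H30O12

mol C = 6.085 g CO₂ ÷ 44.009 g/mol = 0.13827 mol
mol H = 2 × 2.491 g H₂O ÷ 18.015 g/mol = 0.27655 mol
mass O = 3.709 − (1.6607 + 0.27876) = 1.7695 g → mol O = 1.7695 ÷ 15.999 = 0.11060 mol
Divide by the smallest (0.11060 mol): C 1.250, H 2.500, O 1.000
Multiplying each by 4 gives whole numbers: C 5.00, H 10.00, O 4.00
Empirical formula: C5H10O4
Empirical-formula mass = 134.13 g/mol; 402 ÷ 134.13 ≈ 3, so the molecular formula is C15H30O12.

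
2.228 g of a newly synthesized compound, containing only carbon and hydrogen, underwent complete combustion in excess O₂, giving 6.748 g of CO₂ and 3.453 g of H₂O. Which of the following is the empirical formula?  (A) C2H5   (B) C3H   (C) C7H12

mol C = 6.748 g CO₂ ÷ 44.009 g/mol = 0.15333 mol
mol H = 2 × 3.453 g H₂O ÷ 18.015 g/mol = 0.38335 mol
Divide by the smallest (0.15333 mol): C 1.000, H 2.500
Multiplying each by 2 gives whole numbers: C 2.00, H 5.00

(A) C2H5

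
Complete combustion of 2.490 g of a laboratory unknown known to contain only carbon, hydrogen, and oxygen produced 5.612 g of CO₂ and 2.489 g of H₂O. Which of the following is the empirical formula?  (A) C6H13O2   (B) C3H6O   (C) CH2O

mol C = 5.612 g CO₂ ÷ 44.009 g/mol = 0.12752 mol
mol H = 2 × 2.489 g H₂O ÷ 18.015 g/mol = 0.27633 mol
mass O = 2.490 − (1.5316 + 0.27854) = 0.67983 g → mol O = 0.67983 ÷ 15.999 = 0.042492 mol
Divide by the smallest (0.042492 mol): C 3.001, H 6.503, O 1.000
Multiplying each by 2 gives whole numbers: C 6.00, H 13.01, O 2.00

(A) C6H13O2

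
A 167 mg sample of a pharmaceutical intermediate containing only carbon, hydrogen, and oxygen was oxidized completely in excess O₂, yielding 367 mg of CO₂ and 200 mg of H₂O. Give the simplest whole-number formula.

C3H8O

mol C = 0.367 g CO₂ ÷ 44.009 g/mol = 0.008339 mol
mol H = 2 × 0.200 g H₂O ÷ 18.015 g/mol = 0.02220 mol
mass O = 0.167 − (0.1002 + 0.02238) = 0.04446 g → mol O = 0.04446 ÷ 15.999 = 0.002779 mol
Divide by the smallest (0.002779 mol): C 3.001, H 7.991, O 1.000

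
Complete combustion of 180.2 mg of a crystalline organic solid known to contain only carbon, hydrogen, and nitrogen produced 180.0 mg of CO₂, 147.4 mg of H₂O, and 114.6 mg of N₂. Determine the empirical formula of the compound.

CH4N2

mol C = 0.1800 g CO₂ ÷ 44.009 g/mol = 0.0040901 mol
mol H = 2 × 0.1474 g H₂O ÷ 18.015 g/mol = 0.016364 mol
mol N = 2 × 0.1146 g N₂ ÷ 28.014 g/mol = 0.0081816 mol
Divide by the smallest (0.0040901 mol): C 1.000, H 4.001, N 2.000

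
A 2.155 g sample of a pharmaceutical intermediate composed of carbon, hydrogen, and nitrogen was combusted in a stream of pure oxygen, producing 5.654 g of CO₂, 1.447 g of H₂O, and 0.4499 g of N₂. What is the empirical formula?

C4H5N

mol C = 5.654 g CO₂ ÷ 44.009 g/mol = 0.12847 mol
mol H = 2 × 1.447 g H₂O ÷ 18.015 g/mol = 0.16064 mol
mol N = 2 × 0.4499 g N₂ ÷ 28.014 g/mol = 0.032120 mol
Divide by the smallest (0.032120 mol): C 4.000, H 5.001, N 1.000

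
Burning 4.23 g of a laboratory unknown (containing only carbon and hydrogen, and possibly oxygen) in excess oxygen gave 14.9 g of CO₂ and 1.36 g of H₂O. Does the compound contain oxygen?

no

mol C = 14.9 g CO₂ ÷ 44.009 g/mol = 0.3386 mol
mol H = 2 × 1.36 g H₂O ÷ 18.015 g/mol = 0.1510 mol
C and H together account for 4.219 g — essentially the entire 4.23 g sample — so the compound contains no oxygen.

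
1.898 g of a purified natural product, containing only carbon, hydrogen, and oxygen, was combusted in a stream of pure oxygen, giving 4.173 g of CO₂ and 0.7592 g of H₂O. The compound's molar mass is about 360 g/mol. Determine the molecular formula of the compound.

mol C = 4.173 g CO₂ ÷ 44.009 g/mol = 0.094822 mol
mol H = 2 × 0.7592 g H₂O ÷ 18.015 g/mol = 0.084285 mol
mass O = 1.898 − (1.1389 + 0.084960) = 0.67414 g → mol O = 0.67414 ÷ 15.999 = 0.042136 mol
Divide by the smallest (0.042136 mol): C 2.250, H 2.000, O 1.000
Multiplying each by 4 gives whole numbers: C 9.00, H 8.00, O 4.00
Empirical formula: C9H8O4
Empirical-formula mass = 180.16 g/mol; 360 ÷ 180.16 ≈ 2, so the molecular formula is C18H16O8.

C18H16O8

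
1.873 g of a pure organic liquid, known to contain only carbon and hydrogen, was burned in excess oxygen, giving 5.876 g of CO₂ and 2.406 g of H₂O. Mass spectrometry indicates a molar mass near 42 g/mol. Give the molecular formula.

mol C = 5.876 g CO₂ ÷ 44.009 g/mol = 0.13352 mol
mol H = 2 × 2.406 g H₂O ÷ 18.015 g/mol = 0.26711 mol
Divide by the smallest (0.13352 mol): C 1.000, H 2.001
Empirical formula: CH2
Empirical-formula mass = 14.03 g/mol; 42 ÷ 14.03 ≈ 3, so the molecular formula is C3H6.

C3H6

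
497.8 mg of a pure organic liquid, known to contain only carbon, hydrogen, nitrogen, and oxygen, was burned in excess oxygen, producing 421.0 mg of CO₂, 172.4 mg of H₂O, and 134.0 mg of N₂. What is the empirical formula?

mol C = 0.4210 g CO₂ ÷ 44.009 g/mol = 0.0095662 mol
mol H = 2 × 0.1724 g H₂O ÷ 18.015 g/mol = 0.019140 mol
mol N = 2 × 0.1340 g N₂ ÷ 28.014 g/mol = 0.0095666 mol
mass O = 0.4978 − (0.11490 + 0.019293 + 0.13400) = 0.22961 g → mol O = 0.22961 ÷ 15.999 = 0.014351 mol
Divide by the smallest (0.0095662 mol): C 1.000, H 2.001, N 1.000, O 1.500
Multiplying each by 2 gives whole numbers: C 2.00, H 4.00, N 2.00, O 3.00

C2H4N2O3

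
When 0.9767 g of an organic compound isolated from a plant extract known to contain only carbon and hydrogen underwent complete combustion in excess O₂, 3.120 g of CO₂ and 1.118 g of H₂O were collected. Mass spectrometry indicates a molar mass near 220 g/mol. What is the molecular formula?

C16H28

mol C = 3.120 g CO₂ ÷ 44.009 g/mol = 0.070895 mol
mol H = 2 × 1.118 g H₂O ÷ 18.015 g/mol = 0.12412 mol
Divide by the smallest (0.070895 mol): C 1.000, H 1.751
Multiplying each by 4 gives whole numbers: C 4.00, H 7.00
Empirical formula: C4H7
Empirical-formula mass = 55.10 g/mol; 220 ÷ 55.10 ≈ 4, so the molecular formula is C16H28.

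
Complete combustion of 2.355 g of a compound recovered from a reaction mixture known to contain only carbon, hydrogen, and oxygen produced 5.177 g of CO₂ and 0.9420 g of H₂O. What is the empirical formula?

C9H8O4

mol C = 5.177 g CO₂ ÷ 44.009 g/mol = 0.11764 mol
mol H = 2 × 0.9420 g H₂O ÷ 18.015 g/mol = 0.10458 mol
mass O = 2.355 − (1.4129 + 0.10542) = 0.83667 g → mol O = 0.83667 ÷ 15.999 = 0.052295 mol
Divide by the smallest (0.052295 mol): C 2.249, H 2.000, O 1.000
Multiplying each by 4 gives whole numbers: C 9.00, H 8.00, O 4.00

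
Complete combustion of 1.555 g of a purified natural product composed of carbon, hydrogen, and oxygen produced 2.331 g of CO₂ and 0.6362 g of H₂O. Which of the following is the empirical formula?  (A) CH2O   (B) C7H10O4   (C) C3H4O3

mol C = 2.331 g CO₂ ÷ 44.009 g/mol = 0.052966 mol
mol H = 2 × 0.6362 g H₂O ÷ 18.015 g/mol = 0.070630 mol
mass O = 1.555 − (0.63618 + 0.071195) = 0.84763 g → mol O = 0.84763 ÷ 15.999 = 0.052980 mol
Divide by the smallest (0.052966 mol): C 1.000, H 1.333, O 1.000
Multiplying each by 3 gives whole numbers: C 3.00, H 4.00, O 3.00

(C) C3H4O3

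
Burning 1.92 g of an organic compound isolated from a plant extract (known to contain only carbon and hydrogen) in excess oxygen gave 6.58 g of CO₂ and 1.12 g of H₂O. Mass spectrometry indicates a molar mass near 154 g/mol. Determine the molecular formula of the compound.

mol C = 6.58 g CO₂ ÷ 44.009 g/mol = 0.1495 mol
mol H = 2 × 1.12 g H₂O ÷ 18.015 g/mol = 0.1243 mol
Divide by the smallest (0.1243 mol): C 1.202, H 1.000
Multiplying each by 5 gives whole numbers: C 6.01, H 5.00
Empirical formula: C6H5
Empirical-formula mass = 77.11 g/mol; 154 ÷ 77.11 ≈ 2, so the molecular formula is C12H10.

C12H10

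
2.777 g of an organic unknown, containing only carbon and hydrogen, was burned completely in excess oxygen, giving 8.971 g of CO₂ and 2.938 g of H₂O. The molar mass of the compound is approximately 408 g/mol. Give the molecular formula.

C30H48

mol C = 8.971 g CO₂ ÷ 44.009 g/mol = 0.20384 mol
mol H = 2 × 2.938 g H₂O ÷ 18.015 g/mol = 0.32617 mol
Divide by the smallest (0.20384 mol): C 1.000, H 1.600
Multiplying each by 5 gives whole numbers: C 5.00, H 8.00
Empirical formula: C5H8
Empirical-formula mass = 68.12 g/mol; 408 ÷ 68.12 ≈ 6, so the molecular formula is C30H48.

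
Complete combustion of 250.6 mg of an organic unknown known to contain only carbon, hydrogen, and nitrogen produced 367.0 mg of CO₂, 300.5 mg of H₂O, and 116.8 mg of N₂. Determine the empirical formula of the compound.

CH4N

mol C = 0.3670 g CO₂ ÷ 44.009 g/mol = 0.0083392 mol
mol H = 2 × 0.3005 g H₂O ÷ 18.015 g/mol = 0.033361 mol
mol N = 2 × 0.1168 g N₂ ÷ 28.014 g/mol = 0.0083387 mol
Divide by the smallest (0.0083387 mol): C 1.000, H 4.001, N 1.000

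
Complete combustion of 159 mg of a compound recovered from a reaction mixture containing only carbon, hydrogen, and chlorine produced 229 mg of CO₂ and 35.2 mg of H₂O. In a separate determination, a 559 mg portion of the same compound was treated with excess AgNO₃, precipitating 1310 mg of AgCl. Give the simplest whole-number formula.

C4H3Cl2

mol C = 0.229 g CO₂ ÷ 44.009 g/mol = 0.005203 mol
mol H = 2 × 0.0352 g H₂O ÷ 18.015 g/mol = 0.003908 mol
From the AgCl data: mol Cl per gram of compound = (1.31 ÷ 143.318) ÷ 0.559 = 0.01635 mol/g, so in the 0.159 g combustion sample mol Cl = 0.002600 mol
Divide by the smallest (0.002600 mol): C 2.001, H 1.503, Cl 1.000
Multiplying each by 2 gives whole numbers: C 4.00, H 3.01, Cl 2.00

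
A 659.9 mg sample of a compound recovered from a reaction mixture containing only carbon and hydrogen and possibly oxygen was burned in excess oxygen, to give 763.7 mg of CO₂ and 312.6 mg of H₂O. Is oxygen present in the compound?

mol C = 0.7637 g CO₂ ÷ 44.009 g/mol = 0.017353 mol
mol H = 2 × 0.3126 g H₂O ÷ 18.015 g/mol = 0.034704 mol
C and H account for only 0.24341 g of the 0.6599 g sample; the remaining 0.41649 g must be oxygen.

yes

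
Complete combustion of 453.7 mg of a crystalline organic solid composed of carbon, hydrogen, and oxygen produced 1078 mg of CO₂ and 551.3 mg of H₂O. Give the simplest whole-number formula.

C4H10O

mol C = 1.078 g CO₂ ÷ 44.009 g/mol = 0.024495 mol
mol H = 2 × 0.5513 g H₂O ÷ 18.015 g/mol = 0.061205 mol
mass O = 0.4537 − (0.29421 + 0.061694) = 0.097796 g → mol O = 0.097796 ÷ 15.999 = 0.0061127 mol
Divide by the smallest (0.0061127 mol): C 4.007, H 10.013, O 1.000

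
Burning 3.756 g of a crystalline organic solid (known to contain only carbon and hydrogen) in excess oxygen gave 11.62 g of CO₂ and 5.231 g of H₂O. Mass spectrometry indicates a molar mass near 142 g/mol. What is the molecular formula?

mol C = 11.62 g CO₂ ÷ 44.009 g/mol = 0.26404 mol
mol H = 2 × 5.231 g H₂O ÷ 18.015 g/mol = 0.58074 mol
Divide by the smallest (0.26404 mol): C 1.000, H 2.199
Multiplying each by 5 gives whole numbers: C 5.00, H 11.00
Empirical formula: C5H11
Empirical-formula mass = 71.14 g/mol; 142 ÷ 71.14 ≈ 2, so the molecular formula is C10H22.

C10H22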